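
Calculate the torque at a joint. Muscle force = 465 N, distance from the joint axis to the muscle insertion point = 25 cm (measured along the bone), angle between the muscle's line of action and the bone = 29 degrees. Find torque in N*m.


Torque = F * d * sin(theta)   (moment arm = d*sin(theta))
d = 25 cm = 0.25 m
Torque = 465 * 0.25 * sin(29)
Torque = 56.36 N*m


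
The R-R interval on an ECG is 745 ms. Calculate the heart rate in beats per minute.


HR = 60 / RR_interval(s)
RR = 745 ms = 0.745 s
HR = 60 / 0.745 = 80.54 bpm


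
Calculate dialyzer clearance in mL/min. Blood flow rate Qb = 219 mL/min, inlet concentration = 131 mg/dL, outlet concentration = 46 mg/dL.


K = Qb * (Cb_in - Cb_out) / Cb_in
K = 219 * (131 - 46) / 131
K = 142.1 mL/min


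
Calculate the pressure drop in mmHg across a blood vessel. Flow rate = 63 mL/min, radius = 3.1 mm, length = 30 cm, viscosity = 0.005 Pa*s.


dP = 8*mu*L*Q / (pi*r^4)
Q = 63 mL/min = 1.05e-06 m^3/s
dP = 43.4284 Pa = 43.4284 / 133.322 mmHg = 0.3257 mmHg


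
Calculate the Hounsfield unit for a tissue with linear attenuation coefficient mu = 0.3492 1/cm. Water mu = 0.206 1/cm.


HU = ((mu_tissue - mu_water) / mu_water) * 1000
HU = ((0.3492 - 0.206) / 0.206) * 1000
HU = 695.1


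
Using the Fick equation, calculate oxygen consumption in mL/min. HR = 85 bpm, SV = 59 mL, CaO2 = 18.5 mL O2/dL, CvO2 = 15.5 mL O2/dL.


CO = HR*SV = 85*59/1000 = 5.015 L/min
a-v O2 diff = 18.5 - 15.5 = 3 mL/dL
VO2 = CO * (CaO2-CvO2) * 10 dL/L
VO2 = 5.015 * 3 * 10
VO2 = 150.4 mL/min


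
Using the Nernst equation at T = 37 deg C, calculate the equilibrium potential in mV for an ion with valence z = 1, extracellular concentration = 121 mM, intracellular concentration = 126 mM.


E = (RT/(zF)) * ln(C_out/C_in)
T = 37 + 273.15 = 310.15 K
E = (8.314 * 310.15 / (1 * 96485)) * ln(121/126)
E = -1.082 mV


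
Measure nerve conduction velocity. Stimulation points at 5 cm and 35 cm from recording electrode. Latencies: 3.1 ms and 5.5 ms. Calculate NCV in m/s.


Distance = (35 - 5) / 100 = 0.3 m
dt = (5.5 - 3.1) / 1000 = 0.0024 s
NCV = dist / dt = 125 m/s


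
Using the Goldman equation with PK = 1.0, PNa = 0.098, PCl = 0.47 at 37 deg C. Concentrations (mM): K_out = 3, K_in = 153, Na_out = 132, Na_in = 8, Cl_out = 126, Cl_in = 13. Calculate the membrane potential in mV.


Vm = (RT/F)*ln((PK*Ko + PNa*Nao + PCl*Cli)/(PK*Ki + PNa*Nai + PCl*Clo))
Numer = 22.046, Denom = 213.004
Vm = -60.62 mV


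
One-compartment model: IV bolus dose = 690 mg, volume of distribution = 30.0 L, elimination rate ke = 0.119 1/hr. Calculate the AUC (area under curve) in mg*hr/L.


C0 = Dose/Vd = 690/30.0 = 23 mg/L
AUC = C0/ke = 23/0.119
AUC = 193.3 mg*hr/L


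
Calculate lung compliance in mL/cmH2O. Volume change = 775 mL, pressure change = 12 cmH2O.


C = dV / dP
C = 775 / 12
C = 64.58 mL/cmH2O


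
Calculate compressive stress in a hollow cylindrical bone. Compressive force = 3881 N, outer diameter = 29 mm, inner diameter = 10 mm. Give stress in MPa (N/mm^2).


A = pi*(r_o^2 - r_i^2)
r_o = 14.5 mm, r_i = 5 mm
A = 581.98 mm^2
sigma = F/A = 3881 / 581.98
sigma = 6.669 MPa


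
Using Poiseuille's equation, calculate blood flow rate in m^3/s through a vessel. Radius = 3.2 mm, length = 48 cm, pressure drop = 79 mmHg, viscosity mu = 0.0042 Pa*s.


Q = pi*r^4*dP / (8*mu*L)
r = 0.0032 m, L = 0.48 m
dP = 79 mmHg = 10532.438 Pa
Q = 2.1513e-04 m^3/s


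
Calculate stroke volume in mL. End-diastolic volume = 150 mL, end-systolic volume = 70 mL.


SV = EDV - ESV
SV = 150 - 70
SV = 80 mL


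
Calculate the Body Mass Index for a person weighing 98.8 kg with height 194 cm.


BMI = weight / height^2
height = 194 cm = 1.94 m
BMI = 98.8 / 1.94^2
BMI = 26.25 kg/m^2


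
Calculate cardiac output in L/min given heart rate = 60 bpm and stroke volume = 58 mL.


CO = HR * SV
CO = 60 * 58 / 1000
CO = 3.48 L/min


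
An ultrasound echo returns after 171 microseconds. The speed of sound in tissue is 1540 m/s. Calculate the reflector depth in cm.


depth = c * t / 2
t = 171 us = 1.7100e-04 s
depth = 1540 * 1.7100e-04 / 2
depth = 0.13167 m = 13.167 cm


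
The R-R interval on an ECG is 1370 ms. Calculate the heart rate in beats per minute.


HR = 60 / RR_interval(s)
RR = 1370 ms = 1.37 s
HR = 60 / 1.37 = 43.8 bpm


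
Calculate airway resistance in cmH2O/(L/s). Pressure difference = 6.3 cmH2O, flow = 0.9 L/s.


R = dP / flow
R = 6.3 / 0.9
R = 7 cmH2O/(L/s)


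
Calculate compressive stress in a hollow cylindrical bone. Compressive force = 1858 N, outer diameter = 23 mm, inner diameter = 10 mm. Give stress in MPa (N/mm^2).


A = pi*(r_o^2 - r_i^2)
r_o = 11.5 mm, r_i = 5 mm
A = 336.936 mm^2
sigma = F/A = 1858 / 336.936
sigma = 5.514 MPa


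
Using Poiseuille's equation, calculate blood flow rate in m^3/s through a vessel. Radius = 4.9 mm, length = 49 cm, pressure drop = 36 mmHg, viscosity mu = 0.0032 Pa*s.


Q = pi*r^4*dP / (8*mu*L)
r = 0.0049 m, L = 0.49 m
dP = 36 mmHg = 4799.592 Pa
Q = 6.9295e-04 m^3/s


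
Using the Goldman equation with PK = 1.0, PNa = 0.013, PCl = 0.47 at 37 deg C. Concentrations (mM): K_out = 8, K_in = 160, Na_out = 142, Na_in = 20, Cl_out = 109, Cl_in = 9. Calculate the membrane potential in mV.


Vm = (RT/F)*ln((PK*Ko + PNa*Nao + PCl*Cli)/(PK*Ki + PNa*Nai + PCl*Clo))
Numer = 14.076, Denom = 211.49
Vm = -72.42 mV


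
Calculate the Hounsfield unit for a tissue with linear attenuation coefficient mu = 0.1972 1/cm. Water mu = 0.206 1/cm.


HU = ((mu_tissue - mu_water) / mu_water) * 1000
HU = ((0.1972 - 0.206) / 0.206) * 1000
HU = -42.72


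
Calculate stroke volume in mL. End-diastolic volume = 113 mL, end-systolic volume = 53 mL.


SV = EDV - ESV
SV = 113 - 53
SV = 60 mL


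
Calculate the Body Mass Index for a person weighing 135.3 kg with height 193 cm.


BMI = weight / height^2
height = 193 cm = 1.93 m
BMI = 135.3 / 1.93^2
BMI = 36.32 kg/m^2


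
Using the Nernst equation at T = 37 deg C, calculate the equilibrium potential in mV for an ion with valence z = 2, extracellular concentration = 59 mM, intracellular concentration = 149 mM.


E = (RT/(zF)) * ln(C_out/C_in)
T = 37 + 273.15 = 310.15 K
E = (8.314 * 310.15 / (2 * 96485)) * ln(59/149)
E = -12.38 mV


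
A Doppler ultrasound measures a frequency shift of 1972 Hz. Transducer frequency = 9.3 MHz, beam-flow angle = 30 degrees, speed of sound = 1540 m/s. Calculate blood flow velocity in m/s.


v = fd * c / (2 * f0 * cos(theta))
v = 1972 * 1540 / (2 * 9.3000e+06 * cos(30))
v = 0.1885 m/s


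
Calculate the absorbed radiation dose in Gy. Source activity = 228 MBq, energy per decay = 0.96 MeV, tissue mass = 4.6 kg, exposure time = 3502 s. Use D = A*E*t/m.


A = 228 MBq = 2.2800e+08 Bq
E = 0.96 MeV = 1.53792e-13 J
D = A*E*t/m = 2.2800e+08*1.53792e-13*3502/4.6
D = 0.02669 Gy


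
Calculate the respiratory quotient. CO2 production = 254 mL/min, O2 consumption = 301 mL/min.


RQ = VCO2 / VO2
RQ = 254 / 301
RQ = 0.8439


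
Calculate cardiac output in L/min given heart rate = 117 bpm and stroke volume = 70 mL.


CO = HR * SV
CO = 117 * 70 / 1000
CO = 8.19 L/min


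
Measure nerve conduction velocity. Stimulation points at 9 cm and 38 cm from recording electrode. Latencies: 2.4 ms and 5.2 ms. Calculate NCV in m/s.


Distance = (38 - 9) / 100 = 0.29 m
dt = (5.2 - 2.4) / 1000 = 0.0028 s
NCV = dist / dt = 103.6 m/s


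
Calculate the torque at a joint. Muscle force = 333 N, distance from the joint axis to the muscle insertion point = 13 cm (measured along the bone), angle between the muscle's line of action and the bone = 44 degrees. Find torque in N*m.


Torque = F * d * sin(theta)   (moment arm = d*sin(theta))
d = 13 cm = 0.13 m
Torque = 333 * 0.13 * sin(44)
Torque = 30.07 N*m


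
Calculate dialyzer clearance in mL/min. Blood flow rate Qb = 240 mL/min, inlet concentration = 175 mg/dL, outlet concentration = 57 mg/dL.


K = Qb * (Cb_in - Cb_out) / Cb_in
K = 240 * (175 - 57) / 175
K = 161.8 mL/min


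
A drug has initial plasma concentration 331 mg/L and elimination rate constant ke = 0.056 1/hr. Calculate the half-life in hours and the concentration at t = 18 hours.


t_half = ln(2) / ke = 0.693147 / 0.056 = 12.38 hr
C(t) = C0 * exp(-ke*t) = 331 * exp(-0.056*18)
C(18) = 120.8 mg/L


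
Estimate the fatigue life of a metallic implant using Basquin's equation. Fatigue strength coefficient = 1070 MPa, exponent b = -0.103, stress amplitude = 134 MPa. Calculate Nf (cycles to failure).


sigma_a = sigma_f' * (2Nf)^b
2Nf = (sigma_a/sigma_f')^(1/b)
2Nf = (134/1070)^(1/-0.103)
2Nf = 5.7542681e+08
Nf = 2.8771e+08


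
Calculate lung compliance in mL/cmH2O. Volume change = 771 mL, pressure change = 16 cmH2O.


C = dV / dP
C = 771 / 16
C = 48.19 mL/cmH2O


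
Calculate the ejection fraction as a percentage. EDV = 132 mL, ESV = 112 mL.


SV = EDV - ESV = 132 - 112 = 20 mL
EF = SV/EDV * 100 = 20/132 * 100
EF = 15.15%


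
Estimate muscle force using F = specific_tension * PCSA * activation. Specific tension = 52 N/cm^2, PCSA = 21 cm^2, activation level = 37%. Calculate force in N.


F = sigma * PCSA * activation
F = 52 * 21 * 0.37
F = 404 N


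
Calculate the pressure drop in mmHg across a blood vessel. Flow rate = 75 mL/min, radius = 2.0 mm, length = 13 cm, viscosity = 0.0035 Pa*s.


dP = 8*mu*L*Q / (pi*r^4)
Q = 75 mL/min = 1.25e-06 m^3/s
dP = 90.5194 Pa = 90.5194 / 133.322 mmHg = 0.679 mmHg


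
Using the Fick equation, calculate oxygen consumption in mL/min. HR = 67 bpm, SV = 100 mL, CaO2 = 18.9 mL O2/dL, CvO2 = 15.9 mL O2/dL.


CO = HR*SV = 67*100/1000 = 6.7 L/min
a-v O2 diff = 18.9 - 15.9 = 3 mL/dL
VO2 = CO * (CaO2-CvO2) * 10 dL/L
VO2 = 6.7 * 3 * 10
VO2 = 201 mL/min


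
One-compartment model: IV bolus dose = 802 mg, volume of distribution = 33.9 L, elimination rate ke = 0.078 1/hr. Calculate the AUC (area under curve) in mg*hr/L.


C0 = Dose/Vd = 802/33.9 = 23.6578 mg/L
AUC = C0/ke = 23.6578/0.078
AUC = 303.3 mg*hr/L


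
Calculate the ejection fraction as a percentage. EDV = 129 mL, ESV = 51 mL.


SV = EDV - ESV = 129 - 51 = 78 mL
EF = SV/EDV * 100 = 78/129 * 100
EF = 60.47%


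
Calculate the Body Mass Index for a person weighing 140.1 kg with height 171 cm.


BMI = weight / height^2
height = 171 cm = 1.71 m
BMI = 140.1 / 1.71^2
BMI = 47.91 kg/m^2


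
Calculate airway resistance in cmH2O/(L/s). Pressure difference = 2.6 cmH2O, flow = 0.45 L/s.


R = dP / flow
R = 2.6 / 0.45
R = 5.778 cmH2O/(L/s)


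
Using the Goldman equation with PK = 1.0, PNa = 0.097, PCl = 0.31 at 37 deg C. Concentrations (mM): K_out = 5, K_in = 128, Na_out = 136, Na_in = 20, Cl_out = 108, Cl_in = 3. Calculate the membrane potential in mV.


Vm = (RT/F)*ln((PK*Ko + PNa*Nao + PCl*Cli)/(PK*Ki + PNa*Nai + PCl*Clo))
Numer = 19.122, Denom = 163.42
Vm = -57.34 mV


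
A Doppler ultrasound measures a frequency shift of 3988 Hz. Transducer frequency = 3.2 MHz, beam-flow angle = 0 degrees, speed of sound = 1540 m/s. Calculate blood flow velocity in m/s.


v = fd * c / (2 * f0 * cos(theta))
v = 3988 * 1540 / (2 * 3.2000e+06 * cos(0))
v = 0.9596 m/s


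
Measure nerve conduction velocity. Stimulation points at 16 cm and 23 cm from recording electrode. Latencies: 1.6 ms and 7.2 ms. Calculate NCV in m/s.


Distance = (23 - 16) / 100 = 0.07 m
dt = (7.2 - 1.6) / 1000 = 0.0056 s
NCV = dist / dt = 12.5 m/s


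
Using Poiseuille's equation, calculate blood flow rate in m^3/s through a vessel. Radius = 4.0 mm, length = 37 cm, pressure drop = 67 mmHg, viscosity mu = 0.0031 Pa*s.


Q = pi*r^4*dP / (8*mu*L)
r = 0.004 m, L = 0.37 m
dP = 67 mmHg = 8932.574 Pa
Q = 7.8291e-04 m^3/s


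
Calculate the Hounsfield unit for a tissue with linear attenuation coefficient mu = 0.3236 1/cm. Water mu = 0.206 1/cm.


HU = ((mu_tissue - mu_water) / mu_water) * 1000
HU = ((0.3236 - 0.206) / 0.206) * 1000
HU = 570.9


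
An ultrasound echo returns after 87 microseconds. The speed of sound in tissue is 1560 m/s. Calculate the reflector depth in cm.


depth = c * t / 2
t = 87 us = 8.7000e-05 s
depth = 1560 * 8.7000e-05 / 2
depth = 0.06786 m = 6.786 cm


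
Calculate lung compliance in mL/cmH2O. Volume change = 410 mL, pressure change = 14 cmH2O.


C = dV / dP
C = 410 / 14
C = 29.29 mL/cmH2O


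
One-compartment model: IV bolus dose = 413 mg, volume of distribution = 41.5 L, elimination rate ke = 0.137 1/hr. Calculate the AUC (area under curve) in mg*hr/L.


C0 = Dose/Vd = 413/41.5 = 9.95181 mg/L
AUC = C0/ke = 9.95181/0.137
AUC = 72.64 mg*hr/L


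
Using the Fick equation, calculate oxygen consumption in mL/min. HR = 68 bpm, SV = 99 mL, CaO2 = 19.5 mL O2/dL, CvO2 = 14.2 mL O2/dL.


CO = HR*SV = 68*99/1000 = 6.732 L/min
a-v O2 diff = 19.5 - 14.2 = 5.3 mL/dL
VO2 = CO * (CaO2-CvO2) * 10 dL/L
VO2 = 6.732 * 5.3 * 10
VO2 = 356.8 mL/min


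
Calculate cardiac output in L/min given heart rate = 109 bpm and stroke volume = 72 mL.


CO = HR * SV
CO = 109 * 72 / 1000
CO = 7.848 L/min


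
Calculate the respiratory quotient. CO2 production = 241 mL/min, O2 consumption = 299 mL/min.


RQ = VCO2 / VO2
RQ = 241 / 299
RQ = 0.806


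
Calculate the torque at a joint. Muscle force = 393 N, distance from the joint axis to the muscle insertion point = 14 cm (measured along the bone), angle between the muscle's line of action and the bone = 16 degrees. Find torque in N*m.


Torque = F * d * sin(theta)   (moment arm = d*sin(theta))
d = 14 cm = 0.14 m
Torque = 393 * 0.14 * sin(16)
Torque = 15.17 N*m


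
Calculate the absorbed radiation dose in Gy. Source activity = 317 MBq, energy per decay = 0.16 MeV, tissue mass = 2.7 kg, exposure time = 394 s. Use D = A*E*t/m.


A = 317 MBq = 3.1700e+08 Bq
E = 0.16 MeV = 2.5632e-14 J
D = A*E*t/m = 3.1700e+08*2.5632e-14*394/2.7
D = 0.001186 Gy


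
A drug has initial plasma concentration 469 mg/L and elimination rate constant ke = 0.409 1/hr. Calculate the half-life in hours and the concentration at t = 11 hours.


t_half = ln(2) / ke = 0.693147 / 0.409 = 1.695 hr
C(t) = C0 * exp(-ke*t) = 469 * exp(-0.409*11)
C(11) = 5.215 mg/L


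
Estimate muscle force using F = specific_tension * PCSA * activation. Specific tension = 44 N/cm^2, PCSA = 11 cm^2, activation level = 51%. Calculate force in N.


F = sigma * PCSA * activation
F = 44 * 11 * 0.51
F = 246.8 N


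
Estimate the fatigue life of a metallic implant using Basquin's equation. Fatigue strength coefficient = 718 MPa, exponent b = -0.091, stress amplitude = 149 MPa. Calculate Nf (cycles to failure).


sigma_a = sigma_f' * (2Nf)^b
2Nf = (sigma_a/sigma_f')^(1/b)
2Nf = (149/718)^(1/-0.091)
2Nf = 31975336
Nf = 1.5988e+07


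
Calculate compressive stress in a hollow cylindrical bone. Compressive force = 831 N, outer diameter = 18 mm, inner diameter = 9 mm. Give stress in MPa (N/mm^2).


A = pi*(r_o^2 - r_i^2)
r_o = 9 mm, r_i = 4.5 mm
A = 190.852 mm^2
sigma = F/A = 831 / 190.852
sigma = 4.354 MPa


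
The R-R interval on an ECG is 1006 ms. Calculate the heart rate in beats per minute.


HR = 60 / RR_interval(s)
RR = 1006 ms = 1.006 s
HR = 60 / 1.006 = 59.64 bpm


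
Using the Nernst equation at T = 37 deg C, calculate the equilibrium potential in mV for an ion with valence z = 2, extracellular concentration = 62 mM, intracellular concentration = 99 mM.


E = (RT/(zF)) * ln(C_out/C_in)
T = 37 + 273.15 = 310.15 K
E = (8.314 * 310.15 / (2 * 96485)) * ln(62/99)
E = -6.254 mV


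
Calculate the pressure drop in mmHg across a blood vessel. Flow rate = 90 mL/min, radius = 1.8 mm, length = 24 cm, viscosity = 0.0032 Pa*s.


dP = 8*mu*L*Q / (pi*r^4)
Q = 90 mL/min = 1.5e-06 m^3/s
dP = 279.449 Pa = 279.449 / 133.322 mmHg = 2.096 mmHg


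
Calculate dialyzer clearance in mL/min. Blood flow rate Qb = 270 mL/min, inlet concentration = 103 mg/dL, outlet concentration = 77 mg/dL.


K = Qb * (Cb_in - Cb_out) / Cb_in
K = 270 * (103 - 77) / 103
K = 68.16 mL/min


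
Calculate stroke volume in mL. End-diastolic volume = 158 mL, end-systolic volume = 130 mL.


SV = EDV - ESV
SV = 158 - 130
SV = 28 mL


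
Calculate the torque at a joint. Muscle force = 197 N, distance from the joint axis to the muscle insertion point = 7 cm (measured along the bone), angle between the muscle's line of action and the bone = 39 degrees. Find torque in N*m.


Torque = F * d * sin(theta)   (moment arm = d*sin(theta))
d = 7 cm = 0.07 m
Torque = 197 * 0.07 * sin(39)
Torque = 8.678 N*m


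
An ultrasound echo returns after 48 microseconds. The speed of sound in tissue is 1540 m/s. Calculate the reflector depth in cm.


depth = c * t / 2
t = 48 us = 4.8000e-05 s
depth = 1540 * 4.8000e-05 / 2
depth = 0.03696 m = 3.696 cm


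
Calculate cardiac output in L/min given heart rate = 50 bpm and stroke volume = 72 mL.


CO = HR * SV
CO = 50 * 72 / 1000
CO = 3.6 L/min


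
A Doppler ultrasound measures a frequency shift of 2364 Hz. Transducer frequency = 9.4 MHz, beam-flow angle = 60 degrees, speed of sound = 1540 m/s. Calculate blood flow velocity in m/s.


v = fd * c / (2 * f0 * cos(theta))
v = 2364 * 1540 / (2 * 9.4000e+06 * cos(60))
v = 0.3873 m/s


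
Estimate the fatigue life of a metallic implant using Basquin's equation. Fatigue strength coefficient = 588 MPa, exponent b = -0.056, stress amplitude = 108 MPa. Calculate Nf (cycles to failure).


sigma_a = sigma_f' * (2Nf)^b
2Nf = (sigma_a/sigma_f')^(1/b)
2Nf = (108/588)^(1/-0.056)
2Nf = 1.3868454e+13
Nf = 6.9342e+12


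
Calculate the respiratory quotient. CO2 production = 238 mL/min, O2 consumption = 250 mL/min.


RQ = VCO2 / VO2
RQ = 238 / 250
RQ = 0.952


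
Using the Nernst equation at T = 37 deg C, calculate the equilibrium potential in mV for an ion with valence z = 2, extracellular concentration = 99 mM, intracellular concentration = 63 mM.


E = (RT/(zF)) * ln(C_out/C_in)
T = 37 + 273.15 = 310.15 K
E = (8.314 * 310.15 / (2 * 96485)) * ln(99/63)
E = 6.04 mV


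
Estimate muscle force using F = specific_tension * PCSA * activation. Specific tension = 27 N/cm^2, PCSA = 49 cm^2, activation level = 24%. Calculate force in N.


F = sigma * PCSA * activation
F = 27 * 49 * 0.24
F = 317.5 N


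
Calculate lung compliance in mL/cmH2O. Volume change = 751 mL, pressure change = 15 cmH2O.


C = dV / dP
C = 751 / 15
C = 50.07 mL/cmH2O


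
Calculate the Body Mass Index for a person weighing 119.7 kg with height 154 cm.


BMI = weight / height^2
height = 154 cm = 1.54 m
BMI = 119.7 / 1.54^2
BMI = 50.47 kg/m^2


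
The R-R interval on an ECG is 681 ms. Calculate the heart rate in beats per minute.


HR = 60 / RR_interval(s)
RR = 681 ms = 0.681 s
HR = 60 / 0.681 = 88.11 bpm


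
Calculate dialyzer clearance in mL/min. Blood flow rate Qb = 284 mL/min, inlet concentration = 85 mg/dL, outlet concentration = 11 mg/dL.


K = Qb * (Cb_in - Cb_out) / Cb_in
K = 284 * (85 - 11) / 85
K = 247.2 mL/min


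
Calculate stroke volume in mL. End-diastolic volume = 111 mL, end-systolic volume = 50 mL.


SV = EDV - ESV
SV = 111 - 50
SV = 61 mL


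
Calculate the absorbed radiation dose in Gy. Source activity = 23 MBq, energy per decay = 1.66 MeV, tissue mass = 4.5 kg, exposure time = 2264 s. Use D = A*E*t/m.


A = 23 MBq = 2.3000e+07 Bq
E = 1.66 MeV = 2.65932e-13 J
D = A*E*t/m = 2.3000e+07*2.65932e-13*2264/4.5
D = 0.003077 Gy


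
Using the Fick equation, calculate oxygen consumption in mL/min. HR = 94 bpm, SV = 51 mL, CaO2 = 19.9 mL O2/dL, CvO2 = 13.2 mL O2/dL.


CO = HR*SV = 94*51/1000 = 4.794 L/min
a-v O2 diff = 19.9 - 13.2 = 6.7 mL/dL
VO2 = CO * (CaO2-CvO2) * 10 dL/L
VO2 = 4.794 * 6.7 * 10
VO2 = 321.2 mL/min


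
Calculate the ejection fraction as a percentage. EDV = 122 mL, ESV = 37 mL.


SV = EDV - ESV = 122 - 37 = 85 mL
EF = SV/EDV * 100 = 85/122 * 100
EF = 69.67%


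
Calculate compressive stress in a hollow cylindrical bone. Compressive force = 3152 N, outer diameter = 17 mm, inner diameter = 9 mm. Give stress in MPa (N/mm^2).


A = pi*(r_o^2 - r_i^2)
r_o = 8.5 mm, r_i = 4.5 mm
A = 163.363 mm^2
sigma = F/A = 3152 / 163.363
sigma = 19.29 MPa


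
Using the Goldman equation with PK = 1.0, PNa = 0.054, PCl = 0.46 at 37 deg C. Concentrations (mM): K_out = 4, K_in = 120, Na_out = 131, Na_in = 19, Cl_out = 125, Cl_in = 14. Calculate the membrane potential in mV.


Vm = (RT/F)*ln((PK*Ko + PNa*Nao + PCl*Cli)/(PK*Ki + PNa*Nai + PCl*Clo))
Numer = 17.514, Denom = 178.526
Vm = -62.05 mV


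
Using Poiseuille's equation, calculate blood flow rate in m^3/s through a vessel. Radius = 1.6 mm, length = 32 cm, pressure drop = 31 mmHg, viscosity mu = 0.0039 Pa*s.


Q = pi*r^4*dP / (8*mu*L)
r = 0.0016 m, L = 0.32 m
dP = 31 mmHg = 4132.982 Pa
Q = 8.5229e-06 m^3/s


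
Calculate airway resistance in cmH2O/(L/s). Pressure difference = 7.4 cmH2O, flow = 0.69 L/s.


R = dP / flow
R = 7.4 / 0.69
R = 10.72 cmH2O/(L/s)


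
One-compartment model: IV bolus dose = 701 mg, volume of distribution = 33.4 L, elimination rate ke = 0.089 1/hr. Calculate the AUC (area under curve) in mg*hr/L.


C0 = Dose/Vd = 701/33.4 = 20.988 mg/L
AUC = C0/ke = 20.988/0.089
AUC = 235.8 mg*hr/L


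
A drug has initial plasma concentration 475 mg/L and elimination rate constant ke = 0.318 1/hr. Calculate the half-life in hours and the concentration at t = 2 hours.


t_half = ln(2) / ke = 0.693147 / 0.318 = 2.18 hr
C(t) = C0 * exp(-ke*t) = 475 * exp(-0.318*2)
C(2) = 251.5 mg/L


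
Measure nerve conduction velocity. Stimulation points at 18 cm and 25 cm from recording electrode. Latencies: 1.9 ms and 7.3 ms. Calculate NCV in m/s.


Distance = (25 - 18) / 100 = 0.07 m
dt = (7.3 - 1.9) / 1000 = 0.0054 s
NCV = dist / dt = 12.96 m/s


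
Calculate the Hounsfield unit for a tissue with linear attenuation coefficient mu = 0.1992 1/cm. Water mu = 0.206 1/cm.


HU = ((mu_tissue - mu_water) / mu_water) * 1000
HU = ((0.1992 - 0.206) / 0.206) * 1000
HU = -33.01


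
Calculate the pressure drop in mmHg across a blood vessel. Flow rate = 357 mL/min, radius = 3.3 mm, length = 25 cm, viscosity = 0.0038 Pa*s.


dP = 8*mu*L*Q / (pi*r^4)
Q = 357 mL/min = 5.95e-06 m^3/s
dP = 121.374 Pa = 121.374 / 133.322 mmHg = 0.9104 mmHg


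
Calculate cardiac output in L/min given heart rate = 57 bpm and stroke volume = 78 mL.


CO = HR * SV
CO = 57 * 78 / 1000
CO = 4.446 L/min


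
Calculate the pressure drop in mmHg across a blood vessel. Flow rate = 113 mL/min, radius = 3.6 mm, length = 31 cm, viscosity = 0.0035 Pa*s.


dP = 8*mu*L*Q / (pi*r^4)
Q = 113 mL/min = 1.88333e-06 m^3/s
dP = 30.9803 Pa = 30.9803 / 133.322 mmHg = 0.2324 mmHg


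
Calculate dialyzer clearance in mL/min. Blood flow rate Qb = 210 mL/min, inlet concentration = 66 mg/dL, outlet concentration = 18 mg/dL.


K = Qb * (Cb_in - Cb_out) / Cb_in
K = 210 * (66 - 18) / 66
K = 152.7 mL/min


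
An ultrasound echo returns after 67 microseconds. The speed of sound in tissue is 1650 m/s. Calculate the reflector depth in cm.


depth = c * t / 2
t = 67 us = 6.7000e-05 s
depth = 1650 * 6.7000e-05 / 2
depth = 0.055275 m = 5.5275 cm


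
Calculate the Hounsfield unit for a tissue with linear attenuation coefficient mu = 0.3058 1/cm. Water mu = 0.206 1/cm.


HU = ((mu_tissue - mu_water) / mu_water) * 1000
HU = ((0.3058 - 0.206) / 0.206) * 1000
HU = 484.5


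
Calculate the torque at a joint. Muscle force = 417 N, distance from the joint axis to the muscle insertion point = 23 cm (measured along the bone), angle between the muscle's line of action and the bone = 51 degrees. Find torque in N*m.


Torque = F * d * sin(theta)   (moment arm = d*sin(theta))
d = 23 cm = 0.23 m
Torque = 417 * 0.23 * sin(51)
Torque = 74.54 N*m


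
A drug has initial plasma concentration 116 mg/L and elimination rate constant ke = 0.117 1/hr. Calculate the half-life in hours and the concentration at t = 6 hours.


t_half = ln(2) / ke = 0.693147 / 0.117 = 5.924 hr
C(t) = C0 * exp(-ke*t) = 116 * exp(-0.117*6)
C(6) = 57.49 mg/L


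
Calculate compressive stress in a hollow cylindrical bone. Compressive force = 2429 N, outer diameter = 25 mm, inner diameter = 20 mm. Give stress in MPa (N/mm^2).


A = pi*(r_o^2 - r_i^2)
r_o = 12.5 mm, r_i = 10 mm
A = 176.715 mm^2
sigma = F/A = 2429 / 176.715
sigma = 13.75 MPa


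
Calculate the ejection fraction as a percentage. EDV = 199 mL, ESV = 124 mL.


SV = EDV - ESV = 199 - 124 = 75 mL
EF = SV/EDV * 100 = 75/199 * 100
EF = 37.69%


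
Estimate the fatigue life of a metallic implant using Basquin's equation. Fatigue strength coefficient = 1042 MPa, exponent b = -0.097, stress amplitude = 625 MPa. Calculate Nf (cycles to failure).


sigma_a = sigma_f' * (2Nf)^b
2Nf = (sigma_a/sigma_f')^(1/b)
2Nf = (625/1042)^(1/-0.097)
2Nf = 194.32694
Nf = 97.16


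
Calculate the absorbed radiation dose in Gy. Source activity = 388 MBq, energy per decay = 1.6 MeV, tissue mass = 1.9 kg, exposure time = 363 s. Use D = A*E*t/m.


A = 388 MBq = 3.8800e+08 Bq
E = 1.6 MeV = 2.5632e-13 J
D = A*E*t/m = 3.8800e+08*2.5632e-13*363/1.9
D = 0.019 Gy


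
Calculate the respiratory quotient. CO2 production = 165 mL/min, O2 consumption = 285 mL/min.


RQ = VCO2 / VO2
RQ = 165 / 285
RQ = 0.5789


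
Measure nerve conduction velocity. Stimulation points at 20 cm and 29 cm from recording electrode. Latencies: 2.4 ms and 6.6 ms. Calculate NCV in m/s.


Distance = (29 - 20) / 100 = 0.09 m
dt = (6.6 - 2.4) / 1000 = 0.0042 s
NCV = dist / dt = 21.43 m/s


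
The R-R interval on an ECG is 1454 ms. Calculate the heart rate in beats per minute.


HR = 60 / RR_interval(s)
RR = 1454 ms = 1.454 s
HR = 60 / 1.454 = 41.27 bpm


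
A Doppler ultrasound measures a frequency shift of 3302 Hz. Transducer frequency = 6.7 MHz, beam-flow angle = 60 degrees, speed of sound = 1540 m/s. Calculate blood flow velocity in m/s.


v = fd * c / (2 * f0 * cos(theta))
v = 3302 * 1540 / (2 * 6.7000e+06 * cos(60))
v = 0.759 m/s


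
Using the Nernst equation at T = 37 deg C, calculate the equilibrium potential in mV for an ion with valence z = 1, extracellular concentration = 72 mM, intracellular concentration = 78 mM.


E = (RT/(zF)) * ln(C_out/C_in)
T = 37 + 273.15 = 310.15 K
E = (8.314 * 310.15 / (1 * 96485)) * ln(72/78)
E = -2.139 mV


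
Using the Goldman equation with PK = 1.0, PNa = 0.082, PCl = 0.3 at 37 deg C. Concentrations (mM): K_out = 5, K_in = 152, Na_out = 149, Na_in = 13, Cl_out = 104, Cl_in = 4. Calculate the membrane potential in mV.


Vm = (RT/F)*ln((PK*Ko + PNa*Nao + PCl*Cli)/(PK*Ki + PNa*Nai + PCl*Clo))
Numer = 18.418, Denom = 184.266
Vm = -61.55 mV


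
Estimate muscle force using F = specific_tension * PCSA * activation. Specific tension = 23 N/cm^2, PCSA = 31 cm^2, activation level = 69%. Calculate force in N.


F = sigma * PCSA * activation
F = 23 * 31 * 0.69
F = 492 N


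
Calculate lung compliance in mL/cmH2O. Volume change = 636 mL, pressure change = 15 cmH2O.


C = dV / dP
C = 636 / 15
C = 42.4 mL/cmH2O


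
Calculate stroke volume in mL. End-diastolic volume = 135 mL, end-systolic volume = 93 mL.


SV = EDV - ESV
SV = 135 - 93
SV = 42 mL


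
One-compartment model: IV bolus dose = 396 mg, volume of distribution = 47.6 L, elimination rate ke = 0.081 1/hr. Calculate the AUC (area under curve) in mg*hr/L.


C0 = Dose/Vd = 396/47.6 = 8.31933 mg/L
AUC = C0/ke = 8.31933/0.081
AUC = 102.7 mg*hr/L


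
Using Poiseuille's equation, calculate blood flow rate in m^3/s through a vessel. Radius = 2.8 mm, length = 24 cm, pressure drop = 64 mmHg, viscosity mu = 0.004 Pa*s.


Q = pi*r^4*dP / (8*mu*L)
r = 0.0028 m, L = 0.24 m
dP = 64 mmHg = 8532.608 Pa
Q = 2.1454e-04 m^3/s


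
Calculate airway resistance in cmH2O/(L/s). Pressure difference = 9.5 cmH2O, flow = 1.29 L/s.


R = dP / flow
R = 9.5 / 1.29
R = 7.364 cmH2O/(L/s)


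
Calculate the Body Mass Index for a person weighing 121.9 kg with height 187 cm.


BMI = weight / height^2
height = 187 cm = 1.87 m
BMI = 121.9 / 1.87^2
BMI = 34.86 kg/m^2


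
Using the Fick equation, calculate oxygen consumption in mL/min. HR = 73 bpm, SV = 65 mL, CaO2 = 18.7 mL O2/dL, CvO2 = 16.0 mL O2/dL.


CO = HR*SV = 73*65/1000 = 4.745 L/min
a-v O2 diff = 18.7 - 16.0 = 2.7 mL/dL
VO2 = CO * (CaO2-CvO2) * 10 dL/L
VO2 = 4.745 * 2.7 * 10
VO2 = 128.1 mL/min


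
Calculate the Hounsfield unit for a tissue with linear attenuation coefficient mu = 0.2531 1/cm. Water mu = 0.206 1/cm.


HU = ((mu_tissue - mu_water) / mu_water) * 1000
HU = ((0.2531 - 0.206) / 0.206) * 1000
HU = 228.6


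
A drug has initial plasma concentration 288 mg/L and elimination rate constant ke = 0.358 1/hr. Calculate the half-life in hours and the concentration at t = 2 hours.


t_half = ln(2) / ke = 0.693147 / 0.358 = 1.936 hr
C(t) = C0 * exp(-ke*t) = 288 * exp(-0.358*2)
C(2) = 140.7 mg/L


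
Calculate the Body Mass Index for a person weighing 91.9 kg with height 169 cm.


BMI = weight / height^2
height = 169 cm = 1.69 m
BMI = 91.9 / 1.69^2
BMI = 32.18 kg/m^2


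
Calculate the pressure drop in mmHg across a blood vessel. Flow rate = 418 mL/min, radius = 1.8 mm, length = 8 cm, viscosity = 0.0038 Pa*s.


dP = 8*mu*L*Q / (pi*r^4)
Q = 418 mL/min = 6.96667e-06 m^3/s
dP = 513.747 Pa = 513.747 / 133.322 mmHg = 3.853 mmHg


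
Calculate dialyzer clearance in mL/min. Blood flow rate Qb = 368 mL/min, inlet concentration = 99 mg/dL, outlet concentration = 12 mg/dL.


K = Qb * (Cb_in - Cb_out) / Cb_in
K = 368 * (99 - 12) / 99
K = 323.4 mL/min


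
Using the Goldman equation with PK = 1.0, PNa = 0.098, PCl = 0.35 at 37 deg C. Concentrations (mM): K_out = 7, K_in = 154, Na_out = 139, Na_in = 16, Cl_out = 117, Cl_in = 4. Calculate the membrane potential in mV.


Vm = (RT/F)*ln((PK*Ko + PNa*Nao + PCl*Cli)/(PK*Ki + PNa*Nai + PCl*Clo))
Numer = 22.022, Denom = 196.518
Vm = -58.49 mV


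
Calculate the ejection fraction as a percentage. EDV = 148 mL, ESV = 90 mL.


SV = EDV - ESV = 148 - 90 = 58 mL
EF = SV/EDV * 100 = 58/148 * 100
EF = 39.19%


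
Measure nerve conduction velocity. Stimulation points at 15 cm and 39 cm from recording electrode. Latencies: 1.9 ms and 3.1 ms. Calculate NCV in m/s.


Distance = (39 - 15) / 100 = 0.24 m
dt = (3.1 - 1.9) / 1000 = 0.0012 s
NCV = dist / dt = 200 m/s


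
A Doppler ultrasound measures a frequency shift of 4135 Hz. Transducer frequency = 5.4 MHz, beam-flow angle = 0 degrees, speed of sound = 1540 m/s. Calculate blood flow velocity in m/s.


v = fd * c / (2 * f0 * cos(theta))
v = 4135 * 1540 / (2 * 5.4000e+06 * cos(0))
v = 0.5896 m/s


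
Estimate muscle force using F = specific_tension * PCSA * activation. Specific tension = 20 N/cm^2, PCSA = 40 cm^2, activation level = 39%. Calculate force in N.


F = sigma * PCSA * activation
F = 20 * 40 * 0.39
F = 312 N


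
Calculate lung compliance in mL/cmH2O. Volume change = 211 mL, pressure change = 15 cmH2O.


C = dV / dP
C = 211 / 15
C = 14.07 mL/cmH2O


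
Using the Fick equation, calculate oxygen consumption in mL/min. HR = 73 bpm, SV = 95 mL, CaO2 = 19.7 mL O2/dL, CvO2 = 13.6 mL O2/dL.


CO = HR*SV = 73*95/1000 = 6.935 L/min
a-v O2 diff = 19.7 - 13.6 = 6.1 mL/dL
VO2 = CO * (CaO2-CvO2) * 10 dL/L
VO2 = 6.935 * 6.1 * 10
VO2 = 423 mL/min


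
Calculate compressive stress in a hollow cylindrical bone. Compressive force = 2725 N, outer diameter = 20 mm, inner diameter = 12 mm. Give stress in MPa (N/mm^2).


A = pi*(r_o^2 - r_i^2)
r_o = 10 mm, r_i = 6 mm
A = 201.062 mm^2
sigma = F/A = 2725 / 201.062
sigma = 13.55 MPa


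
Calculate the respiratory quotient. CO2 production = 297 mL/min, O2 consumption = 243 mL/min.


RQ = VCO2 / VO2
RQ = 297 / 243
RQ = 1.222


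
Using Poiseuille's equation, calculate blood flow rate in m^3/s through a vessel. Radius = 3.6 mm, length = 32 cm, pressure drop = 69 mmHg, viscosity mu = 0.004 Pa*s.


Q = pi*r^4*dP / (8*mu*L)
r = 0.0036 m, L = 0.32 m
dP = 69 mmHg = 9199.218 Pa
Q = 4.7404e-04 m^3/s


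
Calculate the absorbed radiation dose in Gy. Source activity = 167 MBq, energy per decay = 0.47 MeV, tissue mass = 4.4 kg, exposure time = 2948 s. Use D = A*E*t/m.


A = 167 MBq = 1.6700e+08 Bq
E = 0.47 MeV = 7.5294e-14 J
D = A*E*t/m = 1.6700e+08*7.5294e-14*2948/4.4
D = 0.008425 Gy


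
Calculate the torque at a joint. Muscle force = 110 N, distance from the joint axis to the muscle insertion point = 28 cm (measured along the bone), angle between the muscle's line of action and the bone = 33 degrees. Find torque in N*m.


Torque = F * d * sin(theta)   (moment arm = d*sin(theta))
d = 28 cm = 0.28 m
Torque = 110 * 0.28 * sin(33)
Torque = 16.77 N*m


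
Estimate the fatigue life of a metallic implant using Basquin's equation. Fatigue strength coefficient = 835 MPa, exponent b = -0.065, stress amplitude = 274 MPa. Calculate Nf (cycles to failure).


sigma_a = sigma_f' * (2Nf)^b
2Nf = (sigma_a/sigma_f')^(1/b)
2Nf = (274/835)^(1/-0.065)
2Nf = 27871984
Nf = 1.3936e+07


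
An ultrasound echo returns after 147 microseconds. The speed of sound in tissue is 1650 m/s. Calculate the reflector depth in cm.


depth = c * t / 2
t = 147 us = 1.4700e-04 s
depth = 1650 * 1.4700e-04 / 2
depth = 0.121275 m = 12.1275 cm


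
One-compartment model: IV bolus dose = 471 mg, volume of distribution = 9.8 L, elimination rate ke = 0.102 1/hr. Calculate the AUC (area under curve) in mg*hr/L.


C0 = Dose/Vd = 471/9.8 = 48.0612 mg/L
AUC = C0/ke = 48.0612/0.102
AUC = 471.2 mg*hr/L


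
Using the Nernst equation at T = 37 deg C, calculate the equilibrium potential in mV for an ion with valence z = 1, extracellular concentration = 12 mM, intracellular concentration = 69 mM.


E = (RT/(zF)) * ln(C_out/C_in)
T = 37 + 273.15 = 310.15 K
E = (8.314 * 310.15 / (1 * 96485)) * ln(12/69)
E = -46.75 mV


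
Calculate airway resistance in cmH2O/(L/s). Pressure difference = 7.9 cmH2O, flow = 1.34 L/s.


R = dP / flow
R = 7.9 / 1.34
R = 5.896 cmH2O/(L/s)


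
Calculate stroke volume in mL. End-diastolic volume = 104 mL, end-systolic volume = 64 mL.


SV = EDV - ESV
SV = 104 - 64
SV = 40 mL


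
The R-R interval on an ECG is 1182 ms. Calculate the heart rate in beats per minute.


HR = 60 / RR_interval(s)
RR = 1182 ms = 1.182 s
HR = 60 / 1.182 = 50.76 bpm


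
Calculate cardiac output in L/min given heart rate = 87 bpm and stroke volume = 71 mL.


CO = HR * SV
CO = 87 * 71 / 1000
CO = 6.177 L/min


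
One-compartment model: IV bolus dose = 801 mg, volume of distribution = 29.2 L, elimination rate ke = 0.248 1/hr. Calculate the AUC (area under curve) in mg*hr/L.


C0 = Dose/Vd = 801/29.2 = 27.4315 mg/L
AUC = C0/ke = 27.4315/0.248
AUC = 110.6 mg*hr/L


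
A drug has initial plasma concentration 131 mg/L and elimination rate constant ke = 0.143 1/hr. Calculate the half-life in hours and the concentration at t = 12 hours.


t_half = ln(2) / ke = 0.693147 / 0.143 = 4.847 hr
C(t) = C0 * exp(-ke*t) = 131 * exp(-0.143*12)
C(12) = 23.55 mg/L


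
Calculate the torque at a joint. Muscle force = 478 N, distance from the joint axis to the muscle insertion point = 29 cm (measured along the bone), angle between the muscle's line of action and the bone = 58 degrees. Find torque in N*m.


Torque = F * d * sin(theta)   (moment arm = d*sin(theta))
d = 29 cm = 0.29 m
Torque = 478 * 0.29 * sin(58)
Torque = 117.6 N*m


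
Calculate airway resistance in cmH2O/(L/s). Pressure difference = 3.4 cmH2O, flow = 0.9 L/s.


R = dP / flow
R = 3.4 / 0.9
R = 3.778 cmH2O/(L/s)


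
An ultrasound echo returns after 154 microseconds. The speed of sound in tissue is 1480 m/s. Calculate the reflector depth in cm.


depth = c * t / 2
t = 154 us = 1.5400e-04 s
depth = 1480 * 1.5400e-04 / 2
depth = 0.11396 m = 11.396 cm


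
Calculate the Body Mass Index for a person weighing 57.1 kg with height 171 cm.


BMI = weight / height^2
height = 171 cm = 1.71 m
BMI = 57.1 / 1.71^2
BMI = 19.53 kg/m^2


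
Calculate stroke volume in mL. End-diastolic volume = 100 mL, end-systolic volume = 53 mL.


SV = EDV - ESV
SV = 100 - 53
SV = 47 mL


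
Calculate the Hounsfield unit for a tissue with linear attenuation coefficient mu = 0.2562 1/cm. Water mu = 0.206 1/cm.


HU = ((mu_tissue - mu_water) / mu_water) * 1000
HU = ((0.2562 - 0.206) / 0.206) * 1000
HU = 243.7


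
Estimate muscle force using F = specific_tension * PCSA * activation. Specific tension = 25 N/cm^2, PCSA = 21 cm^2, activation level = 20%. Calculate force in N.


F = sigma * PCSA * activation
F = 25 * 21 * 0.2
F = 105 N


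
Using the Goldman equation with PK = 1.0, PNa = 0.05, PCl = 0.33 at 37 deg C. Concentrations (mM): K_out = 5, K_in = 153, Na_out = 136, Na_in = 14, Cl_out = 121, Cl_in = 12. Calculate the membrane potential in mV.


Vm = (RT/F)*ln((PK*Ko + PNa*Nao + PCl*Cli)/(PK*Ki + PNa*Nai + PCl*Clo))
Numer = 15.76, Denom = 193.63
Vm = -67.04 mV


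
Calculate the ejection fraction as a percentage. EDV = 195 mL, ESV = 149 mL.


SV = EDV - ESV = 195 - 149 = 46 mL
EF = SV/EDV * 100 = 46/195 * 100
EF = 23.59%


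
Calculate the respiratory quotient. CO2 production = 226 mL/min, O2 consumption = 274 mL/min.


RQ = VCO2 / VO2
RQ = 226 / 274
RQ = 0.8248


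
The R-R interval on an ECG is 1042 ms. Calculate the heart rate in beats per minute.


HR = 60 / RR_interval(s)
RR = 1042 ms = 1.042 s
HR = 60 / 1.042 = 57.58 bpm


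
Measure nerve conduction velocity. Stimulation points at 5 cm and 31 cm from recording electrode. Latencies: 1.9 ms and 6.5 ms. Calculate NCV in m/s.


Distance = (31 - 5) / 100 = 0.26 m
dt = (6.5 - 1.9) / 1000 = 0.0046 s
NCV = dist / dt = 56.52 m/s


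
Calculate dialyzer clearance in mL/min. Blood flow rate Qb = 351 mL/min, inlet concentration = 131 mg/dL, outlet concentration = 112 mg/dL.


K = Qb * (Cb_in - Cb_out) / Cb_in
K = 351 * (131 - 112) / 131
K = 50.91 mL/min


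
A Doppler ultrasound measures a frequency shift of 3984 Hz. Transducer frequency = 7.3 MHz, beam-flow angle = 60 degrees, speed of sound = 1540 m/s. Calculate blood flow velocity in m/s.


v = fd * c / (2 * f0 * cos(theta))
v = 3984 * 1540 / (2 * 7.3000e+06 * cos(60))
v = 0.8405 m/s


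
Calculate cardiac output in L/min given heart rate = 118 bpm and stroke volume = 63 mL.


CO = HR * SV
CO = 118 * 63 / 1000
CO = 7.434 L/min


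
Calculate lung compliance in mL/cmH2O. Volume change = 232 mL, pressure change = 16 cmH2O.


C = dV / dP
C = 232 / 16
C = 14.5 mL/cmH2O


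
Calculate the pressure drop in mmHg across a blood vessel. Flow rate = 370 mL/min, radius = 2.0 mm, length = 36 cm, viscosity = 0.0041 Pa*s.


dP = 8*mu*L*Q / (pi*r^4)
Q = 370 mL/min = 6.16667e-06 m^3/s
dP = 1448.63 Pa = 1448.63 / 133.322 mmHg = 10.87 mmHg


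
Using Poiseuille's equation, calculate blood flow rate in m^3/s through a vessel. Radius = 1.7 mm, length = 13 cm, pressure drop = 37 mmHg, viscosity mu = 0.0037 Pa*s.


Q = pi*r^4*dP / (8*mu*L)
r = 0.0017 m, L = 0.13 m
dP = 37 mmHg = 4932.914 Pa
Q = 3.3637e-05 m^3/s


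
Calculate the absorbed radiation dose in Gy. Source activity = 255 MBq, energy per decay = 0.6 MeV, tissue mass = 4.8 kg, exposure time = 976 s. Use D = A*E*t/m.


A = 255 MBq = 2.5500e+08 Bq
E = 0.6 MeV = 9.612e-14 J
D = A*E*t/m = 2.5500e+08*9.612e-14*976/4.8
D = 0.004984 Gy


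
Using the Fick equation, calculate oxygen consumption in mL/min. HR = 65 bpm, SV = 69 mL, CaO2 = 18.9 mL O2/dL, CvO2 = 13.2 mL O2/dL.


CO = HR*SV = 65*69/1000 = 4.485 L/min
a-v O2 diff = 18.9 - 13.2 = 5.7 mL/dL
VO2 = CO * (CaO2-CvO2) * 10 dL/L
VO2 = 4.485 * 5.7 * 10
VO2 = 255.6 mL/min


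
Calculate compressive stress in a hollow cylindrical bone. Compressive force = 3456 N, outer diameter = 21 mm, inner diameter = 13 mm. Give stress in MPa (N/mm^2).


A = pi*(r_o^2 - r_i^2)
r_o = 10.5 mm, r_i = 6.5 mm
A = 213.628 mm^2
sigma = F/A = 3456 / 213.628
sigma = 16.18 MPa
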